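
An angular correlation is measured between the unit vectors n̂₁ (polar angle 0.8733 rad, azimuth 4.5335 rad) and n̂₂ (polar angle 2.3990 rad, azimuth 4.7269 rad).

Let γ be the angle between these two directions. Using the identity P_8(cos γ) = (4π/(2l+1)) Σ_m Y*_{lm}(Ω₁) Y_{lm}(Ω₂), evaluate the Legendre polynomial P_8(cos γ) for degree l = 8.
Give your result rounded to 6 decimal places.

Summing Y*_{l m}(θ₁,φ₁)·Y_{l m}(θ₂,φ₂) over m ∈ [−8, 8]; prefactor 4π/(2·8+1) = 0.739198:
  m=-8: Y*=(0.008546, -0.060786)  Y=(0.022379, -0.002610)  product (0.000033, -0.001383)
  m=-7: Y*=(0.195409, 0.064447)  Y=(0.009956, 0.097682)  product (-0.004350, 0.019729)
  m=-6: Y*=(-0.188929, 0.347928)  Y=(-0.256005, 0.022346)  product (0.040592, -0.093293)
  m=-5: Y*=(-0.343485, -0.275696)  Y=(-0.031565, -0.434288)  product (-0.108889, 0.157874)
  m=-4: Y*=(0.117762, -0.102363)  Y=(0.426209, -0.024767)  product (0.047656, -0.046545)
  m=-3: Y*=(-0.140592, -0.236326)  Y=(0.003265, 0.074954)  product (0.017254, -0.011309)
  m=-2: Y*=(0.298766, -0.111699)  Y=(0.346546, -0.010060)  product (0.102412, -0.041715)
  m=-1: Y*=(-0.024772, -0.136997)  Y=(0.003677, 0.253407)  product (0.034625, -0.006781)
  m=+0: Y*=(0.342001, -0.000000)  Y=(0.276762, 0.000000)  product (0.094653, 0.000000)
  m=+1: Y*=(0.024772, -0.136997)  Y=(-0.003677, 0.253407)  product (0.034625, 0.006781)
  m=+2: Y*=(0.298766, 0.111699)  Y=(0.346546, 0.010060)  product (0.102412, 0.041715)
  m=+3: Y*=(0.140592, -0.236326)  Y=(-0.003265, 0.074954)  product (0.017254, 0.011309)
  m=+4: Y*=(0.117762, 0.102363)  Y=(0.426209, 0.024767)  product (0.047656, 0.046545)
  m=+5: Y*=(0.343485, -0.275696)  Y=(0.031565, -0.434288)  product (-0.108889, -0.157874)
  m=+6: Y*=(-0.188929, -0.347928)  Y=(-0.256005, -0.022346)  product (0.040592, 0.093293)
  m=+7: Y*=(-0.195409, 0.064447)  Y=(-0.009956, 0.097682)  product (-0.004350, -0.019729)
  m=+8: Y*=(0.008546, 0.060786)  Y=(0.022379, 0.002610)  product (0.000033, 0.001383)
Total Σ_m = (0.353320, -0.000000). Multiply by 0.739198: (0.261174, -0.000000). P_8(cos γ) = 0.261174

0.261174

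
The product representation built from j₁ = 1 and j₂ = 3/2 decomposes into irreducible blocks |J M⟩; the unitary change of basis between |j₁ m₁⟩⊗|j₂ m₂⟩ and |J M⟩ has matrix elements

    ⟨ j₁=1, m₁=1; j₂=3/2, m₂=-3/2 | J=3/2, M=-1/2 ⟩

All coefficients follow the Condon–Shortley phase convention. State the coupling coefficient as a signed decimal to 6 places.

√[4·1!1!2!/5! · 2!0!0!3!1!2!] = √(8/5)
  +(−1)^0/∏(0,1,0,0,1,2)! = 1/2  (running 1/2)
⟨..|..⟩ = √(8/5)·(1/2) = +0.632456

+√(2/5) ≈ +0.632456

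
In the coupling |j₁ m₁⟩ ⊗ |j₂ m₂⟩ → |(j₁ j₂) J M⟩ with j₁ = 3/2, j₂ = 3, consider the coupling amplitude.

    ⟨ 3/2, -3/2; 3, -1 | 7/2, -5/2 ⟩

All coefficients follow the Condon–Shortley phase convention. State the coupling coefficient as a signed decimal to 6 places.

−√(10/21) ≈ -0.690066

j₁+j₂−J=1  J+j₁−j₂=2  J−j₁+j₂=5  j₁+j₂+J+1=9
(j₁±m₁, j₂±m₂, J±M) = (0,3,2,4,1,6)
P² = 7680/7
sum k=1..1:
  [1] −1/48 = -1/48
S = -1/48
C² = P²·S² = 10/21 ; C = -0.690066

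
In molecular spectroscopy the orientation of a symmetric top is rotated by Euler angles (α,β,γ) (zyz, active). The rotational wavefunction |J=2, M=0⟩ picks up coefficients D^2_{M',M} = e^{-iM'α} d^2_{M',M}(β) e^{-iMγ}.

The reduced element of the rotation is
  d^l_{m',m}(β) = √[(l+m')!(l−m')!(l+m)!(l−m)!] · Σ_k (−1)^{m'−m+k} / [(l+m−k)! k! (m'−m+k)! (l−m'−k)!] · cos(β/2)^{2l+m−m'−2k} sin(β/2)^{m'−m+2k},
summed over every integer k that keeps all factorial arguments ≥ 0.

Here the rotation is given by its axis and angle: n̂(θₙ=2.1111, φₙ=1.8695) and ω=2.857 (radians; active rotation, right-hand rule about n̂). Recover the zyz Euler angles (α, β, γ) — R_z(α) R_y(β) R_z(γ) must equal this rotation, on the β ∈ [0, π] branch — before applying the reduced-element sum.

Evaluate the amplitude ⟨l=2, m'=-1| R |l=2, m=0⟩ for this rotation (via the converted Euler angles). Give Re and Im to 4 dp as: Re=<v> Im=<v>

Re=-0.2618 Im=0.4082

Axis–angle → zyz. n̂ = (sinθₙcosφₙ, sinθₙsinφₙ, cosθₙ) = (-0.252362, +0.819579, -0.514396), ω = 2.8570.
R = I cosω + sinω [n̂]ₓ + (1−cosω) n̂n̂ᵀ gives
  R = [-0.834965, -0.260916, +0.484517; -0.549767, +0.356625, -0.755364; +0.024296, -0.897074, -0.441212]
β = atan2(√(R₁₃²+R₂₃²), R₃₃) = 2.027745; α = atan2(R₂₃, R₁₃) mod 2π = 5.282719; γ = atan2(R₃₂, −R₃₁) mod 2π = 4.685312
Split into d^2_{-1,0}(β=2.0277) × two z-phases.
c=cos(2.027745/2)=0.528577, s=sin(2.027745/2)=0.848885; N=√[1·6·2·2]=4.898979
k∈{1,2} keeps every argument non-negative
  k=1: (−1)^0·4.8990/(2)·0.5286^3·0.8489^1 = +0.307079
  k=2: (−1)^1·4.8990/(2)·0.5286^1·0.8489^3 = -0.792011
d^2_{-1,0}(2.0277) = +0.307079 -0.792011 = -0.484932
Attach z-rotation phases: D = e^{-i(-1)(5.2827)}·(-0.484932)·e^{-i(0)(4.6853)} = -0.261819+0.408178i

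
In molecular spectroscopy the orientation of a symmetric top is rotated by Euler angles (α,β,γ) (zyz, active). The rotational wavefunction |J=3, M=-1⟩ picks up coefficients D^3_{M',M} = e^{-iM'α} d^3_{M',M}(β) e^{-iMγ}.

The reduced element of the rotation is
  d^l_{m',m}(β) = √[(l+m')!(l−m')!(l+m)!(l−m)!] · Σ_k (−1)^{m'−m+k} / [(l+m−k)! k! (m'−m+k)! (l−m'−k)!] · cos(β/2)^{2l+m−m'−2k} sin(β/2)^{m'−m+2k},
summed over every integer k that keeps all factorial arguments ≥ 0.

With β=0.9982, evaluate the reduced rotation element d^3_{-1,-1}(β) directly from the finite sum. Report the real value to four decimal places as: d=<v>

d^3_{-1,-1}(β=0.9982) via the finite sum:
With c≡cos(β/2)=0.878014 and s≡sin(β/2)=0.478636, N=[2·24·2·24]^{1/2}=48.000000
Admissible k: 0..2 (factorial args all ≥0)
  k=0: (−1)^0·48.0000/(48)·0.8780^6·0.4786^0 = +0.458150
  k=1: (−1)^1·48.0000/(6)·0.8780^4·0.4786^2 = -1.089193
  k=2: (−1)^2·48.0000/(8)·0.8780^2·0.4786^4 = +0.242758
d^3_{-1,-1}(0.9982) = +0.458150 -1.089193 +0.242758 = -0.388285

d=-0.3883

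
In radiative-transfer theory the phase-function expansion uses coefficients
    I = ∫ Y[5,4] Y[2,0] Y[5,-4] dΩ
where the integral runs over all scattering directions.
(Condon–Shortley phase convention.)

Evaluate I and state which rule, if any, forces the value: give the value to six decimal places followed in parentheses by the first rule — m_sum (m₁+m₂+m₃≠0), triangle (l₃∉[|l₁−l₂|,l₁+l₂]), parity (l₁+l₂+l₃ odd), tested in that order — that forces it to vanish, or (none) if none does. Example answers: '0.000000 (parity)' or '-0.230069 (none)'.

-0.097044 (none)

m-sum 0 ✓  L=12 even ✓  3≤5≤7 ✓
Π(2lᵢ+1) = 11×5×11 = 605
triangle coeff Δ(5,2,5) = 1/38610
Σ_t [0,2]: t=0:+1/2880 t=1:−1/576 t=2:+1/2880 = -1/960
(3j)²=10/429 [(5 2 5; 0 0 0)], sign=+1
Σ_t [0,1]: t=0:+1/20160 t=1:−1/40320 = 1/40320
(3j)²=6/715 [(5 2 5; 4 0 -4)], sign=-1
⇒ 4πI² = 20/169
I = (-1)√(20/169/(4π)) = -0.09704356
No selection rule forces the value: the integral is nonzero (none).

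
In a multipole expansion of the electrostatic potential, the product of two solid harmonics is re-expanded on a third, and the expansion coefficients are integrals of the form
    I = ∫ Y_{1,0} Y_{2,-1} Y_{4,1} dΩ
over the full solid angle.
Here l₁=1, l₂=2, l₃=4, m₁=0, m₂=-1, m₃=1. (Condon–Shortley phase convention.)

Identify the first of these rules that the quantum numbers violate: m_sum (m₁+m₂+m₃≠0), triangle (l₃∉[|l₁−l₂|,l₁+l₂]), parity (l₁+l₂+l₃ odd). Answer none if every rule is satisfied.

azimuthal sum: 0 − 1 + 1 = 0  ✓
l₃ must lie in [1,3]; have l₃=4  ✗
L = 1 + 2 + 4 = 7 (odd)

triangle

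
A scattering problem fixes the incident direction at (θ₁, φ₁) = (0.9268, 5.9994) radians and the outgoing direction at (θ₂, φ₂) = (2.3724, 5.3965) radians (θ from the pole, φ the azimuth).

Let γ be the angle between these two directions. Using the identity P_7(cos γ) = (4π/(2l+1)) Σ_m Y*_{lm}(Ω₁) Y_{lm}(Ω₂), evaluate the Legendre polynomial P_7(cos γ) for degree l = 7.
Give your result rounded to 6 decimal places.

Expand P_7 via completeness: Σ_{m} conj(Y_{7,m}) at Ω₁ times Y_{7,m} at Ω₂ —
  m=-7: (-0.04224 - 0.09569j) × (0.03927 - 0.00301j) = -0.00195 - 0.00363j  (running Σ = -0.00195 - 0.00363j)
  m=-6: (-0.03865 - 0.29126j) × (-0.08692 + 0.12496j) = 0.03976 + 0.02049j  (running Σ = 0.03781 + 0.01686j)
  m=-5: (0.06693 - 0.43729j) × (-0.09393 - 0.32795j) = -0.14970 + 0.01913j  (running Σ = -0.11189 + 0.03598j)
  m=-4: (0.12823 - 0.27547j) × (0.42086 + 0.18049j) = 0.10369 - 0.09279j  (running Σ = -0.00820 - 0.05681j)
  m=-3: (-0.08238 + 0.09404j) × (-0.23213 + 0.12130j) = 0.00772 - 0.03182j  (running Σ = -0.00048 - 0.08863j)
  m=-2: (-0.30751 + 0.19605j) × (-0.04024 + 0.19592j) = -0.02604 - 0.06814j  (running Σ = -0.02652 - 0.15677j)
  m=-1: (-0.02759 + 0.00805j) × (-0.23035 - 0.28247j) = 0.00863 + 0.00594j  (running Σ = -0.01789 - 0.15083j)
  m=0: (0.35235 + 0.00000j) × (-0.09579 + 0.00000j) = -0.03375 + 0.00000j  (running Σ = -0.05164 - 0.15083j)
  m=1: (0.02759 + 0.00805j) × (0.23035 - 0.28247j) = 0.00863 - 0.00594j  (running Σ = -0.04301 - 0.15677j)
  m=2: (-0.30751 - 0.19605j) × (-0.04024 - 0.19592j) = -0.02604 + 0.06814j  (running Σ = -0.06905 - 0.08863j)
  m=3: (0.08238 + 0.09404j) × (0.23213 + 0.12130j) = 0.00772 + 0.03182j  (running Σ = -0.06133 - 0.05681j)
  m=4: (0.12823 + 0.27547j) × (0.42086 - 0.18049j) = 0.10369 + 0.09279j  (running Σ = 0.04235 + 0.03598j)
  m=5: (-0.06693 - 0.43729j) × (0.09393 - 0.32795j) = -0.14970 - 0.01913j  (running Σ = -0.10734 + 0.01686j)
  m=6: (-0.03865 + 0.29126j) × (-0.08692 - 0.12496j) = 0.03976 - 0.02049j  (running Σ = -0.06759 - 0.00363j)
  m=7: (0.04224 - 0.09569j) × (-0.03927 - 0.00301j) = -0.00195 + 0.00363j  (running Σ = -0.06953 - 0.00000j)
Accumulated sum -0.06953 - 0.00000j; after 4π/(2l+1) scaling, -0.05825 - 0.00000j ⇒ P_7 = -0.058251

-0.058251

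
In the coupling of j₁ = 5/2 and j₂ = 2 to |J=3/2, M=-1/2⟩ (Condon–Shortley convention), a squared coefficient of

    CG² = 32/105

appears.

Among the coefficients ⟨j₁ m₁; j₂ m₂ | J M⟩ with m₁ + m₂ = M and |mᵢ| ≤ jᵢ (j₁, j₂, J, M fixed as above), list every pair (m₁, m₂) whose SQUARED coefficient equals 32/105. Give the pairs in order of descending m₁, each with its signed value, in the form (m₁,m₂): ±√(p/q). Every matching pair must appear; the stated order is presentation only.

Admissible pairs with m₁+m₂ = M = -1/2: (-5/2,2), (-3/2,1), (-1/2,0), (1/2,-1), (3/2,-2)
  (m₁,m₂)=(3/2,-2): CG² = 32/105, CG = +√(32/105)   ← matches the target
  (m₁,m₂)=(1/2,-1): CG² = 5/21, CG = −√(5/21)
  (m₁,m₂)=(-1/2,0): CG² = 2/35, CG = +√(2/35)
  (m₁,m₂)=(-3/2,1): CG² = 2/105, CG = +√(2/105)
  (m₁,m₂)=(-5/2,2): CG² = 8/21, CG = −√(8/21)
Pairs with CG² = 32/105: (3/2,-2): +√(32/105)

(3/2,-2): +√(32/105)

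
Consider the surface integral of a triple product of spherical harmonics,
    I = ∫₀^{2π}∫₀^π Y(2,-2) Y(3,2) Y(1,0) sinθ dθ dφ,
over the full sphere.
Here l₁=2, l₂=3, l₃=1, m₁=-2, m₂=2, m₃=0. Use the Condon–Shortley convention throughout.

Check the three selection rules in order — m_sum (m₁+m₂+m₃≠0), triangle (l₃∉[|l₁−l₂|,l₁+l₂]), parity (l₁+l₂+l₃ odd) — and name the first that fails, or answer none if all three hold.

Σmᵢ = 0  ✓
l₃∈[|l₁−l₂|,l₁+l₂]=[1,5], have l₃=1  ✓
Σlᵢ = 6 ⇒ even  ✓

none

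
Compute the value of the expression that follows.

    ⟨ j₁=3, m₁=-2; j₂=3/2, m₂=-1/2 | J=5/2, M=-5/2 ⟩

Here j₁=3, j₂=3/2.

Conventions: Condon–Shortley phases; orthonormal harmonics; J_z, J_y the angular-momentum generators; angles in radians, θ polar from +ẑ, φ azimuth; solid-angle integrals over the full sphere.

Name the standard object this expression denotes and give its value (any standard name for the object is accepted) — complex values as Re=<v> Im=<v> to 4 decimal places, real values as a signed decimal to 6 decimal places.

This is a Clebsch–Gordan (vector-coupling) coefficient.
triangle: 2!*4!*1!/8! = 48/40320
(j±m)!: 1!*5!*1!*2!*0!*5! = 28800
prefactor² = (2J+1)*Δ*N² = 1440/7
  k=1: −1/(1!*1!*4!*0!*0!*1!) = -1/24
Σ = -1/24  ⇒  CG² = 1440/7*(-1/24)² = 5/14
CG = −√(5/14) = -0.597614

Clebsch–Gordan coefficient, −√(5/14) ≈ -0.597614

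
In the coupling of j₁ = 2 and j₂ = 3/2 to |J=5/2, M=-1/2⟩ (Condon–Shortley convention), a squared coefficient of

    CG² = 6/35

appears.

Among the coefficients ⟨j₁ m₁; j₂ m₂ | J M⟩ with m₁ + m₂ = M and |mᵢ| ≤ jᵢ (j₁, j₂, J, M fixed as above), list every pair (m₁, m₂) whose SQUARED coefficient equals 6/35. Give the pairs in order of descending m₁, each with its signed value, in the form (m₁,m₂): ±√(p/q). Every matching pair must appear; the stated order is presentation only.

(-2,3/2): −√(6/35)

Admissible pairs with m₁+m₂ = M = -1/2: (-2,3/2), (-1,1/2), (0,-1/2), (1,-3/2)
  (m₁,m₂)=(1,-3/2): CG² = 27/70, CG = +√(27/70)
  (m₁,m₂)=(0,-1/2): CG² = 3/35, CG = +√(3/35)
  (m₁,m₂)=(-1,1/2): CG² = 5/14, CG = −√(5/14)
  (m₁,m₂)=(-2,3/2): CG² = 6/35, CG = −√(6/35)   ← matches the target
Pairs with CG² = 6/35: (-2,3/2): −√(6/35)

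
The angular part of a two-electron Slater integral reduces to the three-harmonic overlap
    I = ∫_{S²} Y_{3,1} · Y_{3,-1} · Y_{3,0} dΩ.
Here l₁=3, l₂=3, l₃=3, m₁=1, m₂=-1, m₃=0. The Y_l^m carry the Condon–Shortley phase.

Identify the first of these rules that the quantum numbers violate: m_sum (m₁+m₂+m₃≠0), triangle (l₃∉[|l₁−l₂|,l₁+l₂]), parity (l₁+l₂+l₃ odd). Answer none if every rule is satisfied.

m₁+m₂+m₃ = 1 − 1 + 0 = 0  ✓
triangle: |3−3|=0 ≤ l₃=3 ≤ 3+3=6  ✓
parity: l₁+l₂+l₃ = 9 is odd  ✗

parity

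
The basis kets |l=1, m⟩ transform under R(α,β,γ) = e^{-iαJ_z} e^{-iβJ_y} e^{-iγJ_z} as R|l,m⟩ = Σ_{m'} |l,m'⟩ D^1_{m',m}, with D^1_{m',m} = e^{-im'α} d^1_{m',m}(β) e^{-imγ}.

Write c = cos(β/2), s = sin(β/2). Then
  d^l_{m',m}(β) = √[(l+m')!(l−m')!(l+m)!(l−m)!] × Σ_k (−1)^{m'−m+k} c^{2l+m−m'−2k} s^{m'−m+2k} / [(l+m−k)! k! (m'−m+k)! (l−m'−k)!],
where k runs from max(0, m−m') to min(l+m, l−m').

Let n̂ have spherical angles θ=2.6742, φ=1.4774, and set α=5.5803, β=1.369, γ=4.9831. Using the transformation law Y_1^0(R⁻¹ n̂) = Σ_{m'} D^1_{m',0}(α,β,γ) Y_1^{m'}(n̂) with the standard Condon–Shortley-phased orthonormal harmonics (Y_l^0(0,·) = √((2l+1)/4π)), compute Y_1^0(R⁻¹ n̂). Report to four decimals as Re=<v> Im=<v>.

Need the full column D^1_{m',0} for m'=−1..1 at α=5.5803, β=1.3690, γ=4.9831.
cos(β/2)=0.774735, sin(β/2)=0.632286
d^1_{-1,0}: single k=1 term ⇒ +0.692758;  D = +0.528561-0.447814i
d^1_{0,0}: k∈[0..1] ⇒ +0.600215 -0.399785 = +0.200430;  D = +0.200430+0.000000i
d^1_{1,0}: single k=0 term ⇒ -0.692758;  D = -0.528561-0.447814i
Y_1^{m'}(θ=2.6742,φ=1.4774) and Σ D·Y over m':
  (+0.5286-0.4478i)·(+0.0145-0.1550i)  (+0.2004+0.0000i)·(-0.4362+0.0000i)  (-0.5286-0.4478i)·(-0.0145-0.1550i)
Y_1^0(R⁻¹ n̂) = -0.210891+0.000000i

Re=-0.2109 Im=0.0000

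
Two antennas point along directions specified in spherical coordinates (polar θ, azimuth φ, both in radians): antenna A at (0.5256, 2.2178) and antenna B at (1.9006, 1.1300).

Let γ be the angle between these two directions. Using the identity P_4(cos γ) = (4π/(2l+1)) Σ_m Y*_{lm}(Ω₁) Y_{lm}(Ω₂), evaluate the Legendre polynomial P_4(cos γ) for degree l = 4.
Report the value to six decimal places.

0.361699

Summing Y*_{l m}(θ₁,φ₁)·Y_{l m}(θ₂,φ₂) over m ∈ [−4, 4]; prefactor 4π/(2·4+1) = 1.396263:
  term(m=-4) = -0.00351 - 0.00930j   from Y*(Ω₁)=-0.02386 + 0.01474j, Y(Ω₂)=-0.06780 + 0.34803j
  term(m=-3) = 0.04660 + 0.00570j   from Y*(Ω₁)=0.12749 + 0.04948j, Y(Ω₂)=0.33275 - 0.08440j
  term(m=-2) = 0.01615 - 0.02337j   from Y*(Ω₁)=-0.09752 - 0.34329j, Y(Ω₂)=0.05062 + 0.06143j
  term(m=-1) = 0.07009 + 0.13365j   from Y*(Ω₁)=-0.27698 + 0.36662j, Y(Ω₂)=0.14013 - 0.29705j
  term(m=+0) = 0.00040 + 0.00000j   from Y*(Ω₁)=0.01572 + 0.00000j, Y(Ω₂)=0.02523 + 0.00000j
  term(m=+1) = 0.07009 - 0.13365j   from Y*(Ω₁)=0.27698 + 0.36662j, Y(Ω₂)=-0.14013 - 0.29705j
  term(m=+2) = 0.01615 + 0.02337j   from Y*(Ω₁)=-0.09752 + 0.34329j, Y(Ω₂)=0.05062 - 0.06143j
  term(m=+3) = 0.04660 - 0.00570j   from Y*(Ω₁)=-0.12749 + 0.04948j, Y(Ω₂)=-0.33275 - 0.08440j
  term(m=+4) = -0.00351 + 0.00930j   from Y*(Ω₁)=-0.02386 - 0.01474j, Y(Ω₂)=-0.06780 - 0.34803j
Accumulated sum 0.25905 + 0.00000j; after 4π/(2l+1) scaling, 0.36170 + 0.00000j ⇒ P_4 = 0.361699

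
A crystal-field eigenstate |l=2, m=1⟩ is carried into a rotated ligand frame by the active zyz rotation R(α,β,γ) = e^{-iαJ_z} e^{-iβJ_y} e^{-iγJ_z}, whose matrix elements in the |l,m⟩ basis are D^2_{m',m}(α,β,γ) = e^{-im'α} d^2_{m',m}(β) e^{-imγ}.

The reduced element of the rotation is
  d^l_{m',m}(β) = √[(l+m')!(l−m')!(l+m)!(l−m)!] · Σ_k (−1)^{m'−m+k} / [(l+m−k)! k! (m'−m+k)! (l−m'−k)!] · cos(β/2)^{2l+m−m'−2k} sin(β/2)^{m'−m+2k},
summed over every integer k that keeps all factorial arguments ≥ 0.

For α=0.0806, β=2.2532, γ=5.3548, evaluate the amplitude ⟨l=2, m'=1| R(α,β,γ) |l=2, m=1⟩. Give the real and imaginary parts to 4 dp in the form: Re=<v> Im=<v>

Split into d^2_{1,1}(β=2.2532) × two z-phases.
c=cos(2.253200/2)=0.429732, s=sin(2.253200/2)=0.902956; N=√[6·1·6·1]=6.000000
The bounds max(0,m−m')=0 and min(l+m,l−m')=1 give 2 terms
  k=0: (−1)^0·6.0000/(6)·0.4297^4·0.9030^0 = +0.034103
  k=1: (−1)^1·6.0000/(2)·0.4297^2·0.9030^2 = -0.451701
d^2_{1,1}(2.2532) = +0.034103 -0.451701 = -0.417598
D = (+0.996754-0.080513i)·(-0.417598)·(+0.599128+0.800654i) = -0.276302-0.313122i

Re=-0.2763 Im=-0.3131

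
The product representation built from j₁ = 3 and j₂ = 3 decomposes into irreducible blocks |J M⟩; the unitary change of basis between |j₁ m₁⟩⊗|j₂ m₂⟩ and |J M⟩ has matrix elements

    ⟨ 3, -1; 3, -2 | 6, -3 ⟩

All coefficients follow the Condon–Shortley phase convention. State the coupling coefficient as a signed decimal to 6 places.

+√(9/22) = +0.639602

j₁+j₂−J=0  J+j₁−j₂=6  J−j₁+j₂=6  j₁+j₂+J+1=13
(j₁±m₁, j₂±m₂, J±M) = (2,4,1,5,3,9)
P² = 149299200/11
sum k=0..0:
  [0] +1/5760 = 1/5760
S = 1/5760
C² = P²·S² = 9/22 ; C = +0.639602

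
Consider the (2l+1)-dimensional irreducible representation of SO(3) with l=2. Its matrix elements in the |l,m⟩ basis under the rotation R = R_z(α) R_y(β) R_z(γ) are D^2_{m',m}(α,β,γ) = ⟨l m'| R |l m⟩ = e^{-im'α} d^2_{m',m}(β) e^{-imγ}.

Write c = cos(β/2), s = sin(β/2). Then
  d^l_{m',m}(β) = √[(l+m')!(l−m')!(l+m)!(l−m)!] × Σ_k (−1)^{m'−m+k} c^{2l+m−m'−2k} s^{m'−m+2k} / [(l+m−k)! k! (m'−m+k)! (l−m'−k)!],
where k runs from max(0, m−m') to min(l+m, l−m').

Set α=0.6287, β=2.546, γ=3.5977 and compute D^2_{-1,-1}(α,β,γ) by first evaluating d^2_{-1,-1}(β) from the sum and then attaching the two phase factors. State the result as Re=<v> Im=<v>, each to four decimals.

First d^2_{-1,-1}(β=2.5460), then the phase factors e^{-i(-1)α} and e^{-i(-1)γ}:
Half-angle: c=0.293414, s=0.955985. N=√(1·6·1·6)=6.000000
k: max(0,(-1)−(-1))=0 … min(2+(-1),2−(-1))=1
  k=0: (−1)^0·6.0000/(6)·0.2934^4·0.9560^0 = +0.007412
  k=1: (−1)^1·6.0000/(2)·0.2934^2·0.9560^2 = -0.236040
d^2_{-1,-1}(2.5460) = +0.007412 -0.236040 = -0.228628
D = (+0.808793+0.588094i)·(-0.228628)·(-0.897774-0.440457i) = +0.106788+0.202156i

Re=0.1068 Im=0.2022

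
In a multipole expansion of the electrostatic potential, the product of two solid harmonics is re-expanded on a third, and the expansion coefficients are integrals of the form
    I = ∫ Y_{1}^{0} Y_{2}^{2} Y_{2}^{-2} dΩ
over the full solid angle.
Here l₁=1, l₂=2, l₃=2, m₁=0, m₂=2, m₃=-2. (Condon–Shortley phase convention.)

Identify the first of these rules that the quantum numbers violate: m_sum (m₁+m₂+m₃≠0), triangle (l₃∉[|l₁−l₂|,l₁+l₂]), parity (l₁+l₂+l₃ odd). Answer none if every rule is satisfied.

azimuthal sum: 0 + 2 − 2 = 0  ✓
1 ≤ 2 ≤ 3 (triangle on l)  ✓
L = 1 + 2 + 2 = 5 (odd)  ✗

parity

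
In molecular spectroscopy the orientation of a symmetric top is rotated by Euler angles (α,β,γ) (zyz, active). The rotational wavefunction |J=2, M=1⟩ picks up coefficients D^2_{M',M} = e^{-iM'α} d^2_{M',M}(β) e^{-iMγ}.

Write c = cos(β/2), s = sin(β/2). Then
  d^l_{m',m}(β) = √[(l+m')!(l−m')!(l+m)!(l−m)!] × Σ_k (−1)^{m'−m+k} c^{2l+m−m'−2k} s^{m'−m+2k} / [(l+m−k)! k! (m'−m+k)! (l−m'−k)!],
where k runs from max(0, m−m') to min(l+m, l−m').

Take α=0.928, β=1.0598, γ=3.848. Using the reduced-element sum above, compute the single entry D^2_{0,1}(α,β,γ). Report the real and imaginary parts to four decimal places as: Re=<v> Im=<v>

Re=-0.3974 Im=0.3391

First d^2_{0,1}(β=1.0598), then the phase factors e^{-i(0)α} and e^{-i(1)γ}:
c=cos(1.059800/2)=0.862858, s=sin(1.059800/2)=0.505447; N=√[2·2·6·1]=4.898979
The bounds max(0,m−m')=1 and min(l+m,l−m')=2 give 2 terms
  k=1: (−1)^0·4.8990/(2)·0.8629^3·0.5054^1 = +0.795369
  k=2: (−1)^1·4.8990/(2)·0.8629^1·0.5054^3 = -0.272924
d^2_{0,1}(1.0598) = +0.795369 -0.272924 = +0.522445
Attach z-rotation phases: D = e^{-i(0)(0.9280)}·(+0.522445)·e^{-i(1)(3.8480)} = -0.397423+0.339122i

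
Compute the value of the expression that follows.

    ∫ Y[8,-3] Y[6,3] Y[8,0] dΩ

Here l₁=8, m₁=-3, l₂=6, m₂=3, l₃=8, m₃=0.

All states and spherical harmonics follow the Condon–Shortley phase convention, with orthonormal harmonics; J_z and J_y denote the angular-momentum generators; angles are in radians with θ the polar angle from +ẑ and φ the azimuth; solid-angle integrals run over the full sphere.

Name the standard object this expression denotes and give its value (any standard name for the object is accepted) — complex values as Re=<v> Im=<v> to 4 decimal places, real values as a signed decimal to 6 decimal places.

This is a Gaunt coefficient — the integral of a triple product of spherical harmonics over the sphere.
m-sum 0 ✓  L=22 even ✓  2≤8≤14 ✓
Π(2lᵢ+1) = 17×13×17 = 3757
triangle coeff Δ(8,6,8) = 1/13742520792
Σ_t [0,6]: t=0:+1/41803776000 t=1:−1/435456000 t=2:+1/39813120 t=3:−1/18662400 t=4:+1/39813120 t=5:−1/435456000 t=6:+1/41803776000 = -11/1393459200
(3j)²=600/96577 [(8 6 8; 0 0 0)], sign=-1
Σ_t [3,6]: t=3:−1/2090188800 t=4:+1/174182400 t=5:−1/99532800 t=6:+1/373248000 = -11/5225472000
(3j)²=528/96577 [(8 6 8; -3 3 0)], sign=-1
⇒ 4πI² = 316800/2482597
I = (+1)√(316800/2482597/(4π)) = 0.10077076

Gaunt coefficient, +0.100771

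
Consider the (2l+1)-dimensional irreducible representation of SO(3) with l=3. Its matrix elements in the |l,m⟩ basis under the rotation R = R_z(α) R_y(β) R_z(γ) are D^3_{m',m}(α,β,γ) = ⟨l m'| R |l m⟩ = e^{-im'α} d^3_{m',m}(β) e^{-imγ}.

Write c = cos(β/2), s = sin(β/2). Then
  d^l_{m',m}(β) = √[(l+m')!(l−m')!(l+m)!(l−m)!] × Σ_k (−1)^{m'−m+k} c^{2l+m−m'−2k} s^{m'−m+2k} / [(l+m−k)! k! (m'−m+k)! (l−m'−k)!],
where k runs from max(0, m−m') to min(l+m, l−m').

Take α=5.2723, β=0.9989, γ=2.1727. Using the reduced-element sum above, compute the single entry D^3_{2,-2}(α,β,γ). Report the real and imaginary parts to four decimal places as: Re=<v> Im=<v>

Re=0.1900 Im=0.0160

D^3_{2,-2}(5.2723,0.9989,2.1727) = e^{-i·2·5.2723}·d^3_{2,-2}(0.9989)·e^{-i·-2·2.1727}. Compute d first:
c=cos(0.998900/2)=0.877846, s=sin(0.998900/2)=0.478943; N=√[120·1·1·120]=120.000000
k∈{0,1} keeps every argument non-negative
  k=0: (−1)^4·120.0000/(24)·0.8778^2·0.4789^4 = +0.202741
  k=1: (−1)^5·120.0000/(120)·0.8778^0·0.4789^6 = -0.012070
d^3_{2,-2}(0.9989) = +0.202741 -0.012070 = +0.190671
Attach z-rotation phases: D = e^{-i(2)(5.2723)}·(+0.190671)·e^{-i(-2)(2.1727)} = +0.189999+0.015995i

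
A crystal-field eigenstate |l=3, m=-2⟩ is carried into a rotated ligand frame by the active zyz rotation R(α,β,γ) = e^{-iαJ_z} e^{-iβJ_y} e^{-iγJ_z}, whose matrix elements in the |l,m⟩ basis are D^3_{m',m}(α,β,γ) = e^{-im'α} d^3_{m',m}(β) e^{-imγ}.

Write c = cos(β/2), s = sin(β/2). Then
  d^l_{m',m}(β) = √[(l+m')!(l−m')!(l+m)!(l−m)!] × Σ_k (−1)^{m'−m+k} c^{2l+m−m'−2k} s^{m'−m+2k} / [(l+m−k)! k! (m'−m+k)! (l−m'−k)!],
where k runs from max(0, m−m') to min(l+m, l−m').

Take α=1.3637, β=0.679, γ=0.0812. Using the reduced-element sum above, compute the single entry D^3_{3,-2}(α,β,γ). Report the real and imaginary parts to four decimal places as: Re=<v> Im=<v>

D^3_{3,-2}(1.3637,0.6790,0.0812) = e^{-i·3·1.3637}·d^3_{3,-2}(0.6790)·e^{-i·-2·0.0812}. Compute d first:
c=cos(0.679000/2)=0.942921, s=sin(0.679000/2)=0.333016; N=√[720·1·1·120]=293.938769
The bounds max(0,m−m')=0 and min(l+m,l−m')=0 give 1 term
  k=0: (−1)^5·293.9388/(120)·0.9429^1·0.3330^5 = -0.009460
d^3_{3,-2}(0.6790) = -0.009460
Phases: e^{-i·(3)·1.3637}=-0.582084+0.813129i, e^{-i·(-2)·0.0812}=+0.986842+0.161687i ⇒ D=+0.006678-0.006700i

Re=0.0067 Im=-0.0067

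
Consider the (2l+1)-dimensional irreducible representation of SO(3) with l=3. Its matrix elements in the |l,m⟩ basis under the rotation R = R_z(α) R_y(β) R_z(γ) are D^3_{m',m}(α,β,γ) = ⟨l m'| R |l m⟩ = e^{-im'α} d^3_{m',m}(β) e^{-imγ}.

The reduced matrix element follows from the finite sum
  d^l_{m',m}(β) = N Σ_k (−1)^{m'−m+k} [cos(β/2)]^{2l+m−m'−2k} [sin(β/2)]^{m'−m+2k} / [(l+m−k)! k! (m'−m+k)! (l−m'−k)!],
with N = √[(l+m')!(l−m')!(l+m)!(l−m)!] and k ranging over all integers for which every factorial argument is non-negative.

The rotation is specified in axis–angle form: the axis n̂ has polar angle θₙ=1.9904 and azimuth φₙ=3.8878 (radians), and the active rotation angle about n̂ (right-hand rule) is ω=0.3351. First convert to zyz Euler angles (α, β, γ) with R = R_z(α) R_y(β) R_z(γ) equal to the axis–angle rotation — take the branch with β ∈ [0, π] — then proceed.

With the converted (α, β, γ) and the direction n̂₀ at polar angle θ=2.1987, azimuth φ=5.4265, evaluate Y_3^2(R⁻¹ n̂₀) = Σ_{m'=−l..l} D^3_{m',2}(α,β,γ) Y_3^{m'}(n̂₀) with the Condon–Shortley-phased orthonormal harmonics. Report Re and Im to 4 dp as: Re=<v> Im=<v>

Re=-0.0461 Im=0.2872

Axis–angle → zyz. n̂ = (sinθₙcosφₙ, sinθₙsinφₙ, cosθₙ) = (-0.670571, -0.619968, -0.407399), ω = 0.3351.
R = I cosω + sinω [n̂]ₓ + (1−cosω) n̂n̂ᵀ gives
  R = [+0.969389, +0.157103, -0.188689; -0.110854, +0.965757, +0.234575; +0.219080, -0.206478, +0.953609]
β = atan2(√(R₁₃²+R₂₃²), R₃₃) = 0.305790; α = atan2(R₂₃, R₁₃) mod 2π = 2.248207; γ = atan2(R₃₂, −R₃₁) mod 2π = 3.897385
Need the full column D^3_{m',2} for m'=−3..3 at α=2.2482, β=0.3058, γ=3.8974.
cos(β/2)=0.988334, sin(β/2)=0.152300
d^3_{-3,2}: single k=5 term ⇒ +0.000198;  D = +0.000099-0.000172i
d^3_{-2,2}: k∈[4..5] ⇒ +0.002628 -0.000012 = +0.002615;  D = -0.002583+0.000408i
d^3_{-1,2}: k∈[3..4] ⇒ +0.021570 -0.000256 = +0.021314;  D = +0.015788+0.014318i
d^3_{0,2}: k∈[2..3] ⇒ +0.121221 -0.002879 = +0.118342;  D = +0.007003-0.118135i
d^3_{1,2}: k∈[1..2] ⇒ +0.454171 -0.021570 = +0.432602;  D = -0.352538+0.250722i
d^3_{2,2}: k∈[0..1] ⇒ +0.932016 -0.110659 = +0.821357;  D = +0.790452+0.223185i
d^3_{3,2}: single k=0 term ⇒ -0.351800;  D = +0.137717+0.323724i
Y_3^{m'}(θ=2.1987,φ=5.4265) and Σ D·Y over m':
  (+0.0001-0.0002i)·(-0.1860+0.1196i)  (-0.0026+0.0004i)·(+0.0559-0.3892i)  (+0.0158+0.0143i)·(+0.1243+0.1434i)  (+0.0070-0.1181i)·(+0.2794+0.0000i)  (-0.3525+0.2507i)·(-0.1243+0.1434i)  (+0.7905+0.2232i)·(+0.0559+0.3892i)  (+0.1377+0.3237i)·(+0.1860+0.1196i)
Y_3^2(R⁻¹ n̂) = -0.046066+0.287188i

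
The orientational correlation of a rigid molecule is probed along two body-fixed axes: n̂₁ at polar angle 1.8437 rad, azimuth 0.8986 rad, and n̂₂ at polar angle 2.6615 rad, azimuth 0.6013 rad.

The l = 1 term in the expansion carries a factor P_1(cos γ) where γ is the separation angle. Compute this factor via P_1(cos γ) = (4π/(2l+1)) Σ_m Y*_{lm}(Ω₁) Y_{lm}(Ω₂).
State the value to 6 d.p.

0.664316

Addition theorem: P_1(cos γ) = (4π/3) Σ_m Y*_{lm}(Ω₁) Y_{lm}(Ω₂), m = −1…1:
  m=-1: Y*=(0.207179, 0.260330)  Y=(0.131582, -0.090271)  product (0.050761, 0.015552)
  m=+0: Y*=(-0.131692, -0.000000)  Y=(-0.433367, 0.000000)  product (0.057071, 0.000000)
  m=+1: Y*=(-0.207179, 0.260330)  Y=(-0.131582, -0.090271)  product (0.050761, -0.015552)
Total Σ_m = (0.158594, 0.000000). Multiply by 4.188790: (0.664316, 0.000000). P_1(cos γ) = 0.664316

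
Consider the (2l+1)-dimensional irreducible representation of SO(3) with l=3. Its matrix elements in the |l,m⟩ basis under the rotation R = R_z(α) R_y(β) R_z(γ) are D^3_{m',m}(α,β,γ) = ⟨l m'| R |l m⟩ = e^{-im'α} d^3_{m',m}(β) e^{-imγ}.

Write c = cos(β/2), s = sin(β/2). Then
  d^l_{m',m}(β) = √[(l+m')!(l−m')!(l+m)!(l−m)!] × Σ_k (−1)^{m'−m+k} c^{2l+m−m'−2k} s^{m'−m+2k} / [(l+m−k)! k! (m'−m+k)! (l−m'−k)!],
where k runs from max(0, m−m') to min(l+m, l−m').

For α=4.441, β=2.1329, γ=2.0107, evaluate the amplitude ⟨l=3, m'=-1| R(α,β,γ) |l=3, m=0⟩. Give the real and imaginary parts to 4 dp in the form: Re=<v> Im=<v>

D^3_{-1,0}(4.4410,2.1329,2.0107) = e^{-i·-1·4.4410}·d^3_{-1,0}(2.1329)·e^{-i·0·2.0107}. Compute d first:
c=cos(2.132900/2)=0.483235, s=sin(2.132900/2)=0.875491; N=√[2·24·6·6]=41.569219
k∈{1,2,3} keeps every argument non-negative
  k=1: (−1)^0·41.5692/(12)·0.4832^5·0.8755^1 = +0.079916
  k=2: (−1)^1·41.5692/(4)·0.4832^3·0.8755^3 = -0.786941
  k=3: (−1)^2·41.5692/(12)·0.4832^1·0.8755^5 = +0.861007
d^3_{-1,0}(2.1329) = +0.079916 -0.786941 +0.861007 = +0.153982
Phases: e^{-i·(-1)·4.4410}=-0.268070-0.963399i, e^{-i·(0)·2.0107}=+1.000000+0.000000i ⇒ D=-0.041278-0.148346i

Re=-0.0413 Im=-0.1483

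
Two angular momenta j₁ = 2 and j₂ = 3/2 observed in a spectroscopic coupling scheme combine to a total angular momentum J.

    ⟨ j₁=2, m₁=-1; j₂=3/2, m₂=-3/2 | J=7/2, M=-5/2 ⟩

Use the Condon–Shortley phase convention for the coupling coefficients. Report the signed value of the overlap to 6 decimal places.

j₁+j₂−J=0  J+j₁−j₂=4  J−j₁+j₂=3  j₁+j₂+J+1=8
(j₁±m₁, j₂±m₂, J±M) = (1,3,0,3,1,6)
P² = 5184/7
sum k=0..0:
  [0] +1/36 = 1/36
S = 1/36
C² = P²·S² = 4/7 ; C = +0.755929

+0.755929  (= +√(4/7))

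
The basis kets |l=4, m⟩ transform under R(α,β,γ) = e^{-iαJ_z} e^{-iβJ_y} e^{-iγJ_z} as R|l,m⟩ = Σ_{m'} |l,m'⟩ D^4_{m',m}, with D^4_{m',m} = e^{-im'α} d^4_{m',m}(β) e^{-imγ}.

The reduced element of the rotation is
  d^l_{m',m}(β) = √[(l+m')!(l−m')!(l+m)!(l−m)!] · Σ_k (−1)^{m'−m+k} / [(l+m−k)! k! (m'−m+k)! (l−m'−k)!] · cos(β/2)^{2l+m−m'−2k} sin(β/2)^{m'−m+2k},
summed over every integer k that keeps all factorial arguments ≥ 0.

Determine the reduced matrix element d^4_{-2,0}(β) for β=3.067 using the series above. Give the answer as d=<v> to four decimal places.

d=0.0131

d^4_{-2,0}(β=3.0670) via the finite sum:
With c≡cos(β/2)=0.037288 and s≡sin(β/2)=0.999305, N=[2·720·24·24]^{1/2}=910.735966
Admissible k: 2..4 (factorial args all ≥0)
  k=2: (−1)^0·910.7360/(96)·0.0373^6·0.9993^2 = +0.000000
  k=3: (−1)^1·910.7360/(36)·0.0373^4·0.9993^4 = -0.000049
  k=4: (−1)^2·910.7360/(96)·0.0373^2·0.9993^6 = +0.013135
d^4_{-2,0}(3.0670) = +0.000000 -0.000049 +0.013135 = +0.013087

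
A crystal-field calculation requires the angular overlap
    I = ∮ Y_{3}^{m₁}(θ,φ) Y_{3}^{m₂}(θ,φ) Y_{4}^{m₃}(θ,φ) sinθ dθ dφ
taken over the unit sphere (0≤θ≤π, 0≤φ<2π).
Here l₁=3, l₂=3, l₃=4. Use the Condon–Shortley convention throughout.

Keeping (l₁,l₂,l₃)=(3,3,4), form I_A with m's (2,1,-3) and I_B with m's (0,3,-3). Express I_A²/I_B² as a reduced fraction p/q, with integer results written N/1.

2/9

Shared (l₁,l₂,l₃)=(3,3,4): N and (l;000)² cancel in I_A²/I_B².
A: Δ = 2!·4!·4!/11! = 1/34650; Racah Σ t=0..1: t=0:+1/288 t=1:−1/144 = -1/288; ⇒ 3j(3 3 4; 2 1 -3)² = 1/99, sgn +1
B: Δ = 2!·4!·4!/11! = 1/34650; Racah Σ t=2..2: t=2:+1/288 = 1/288; ⇒ 3j(3 3 4; 0 3 -3)² = 1/22, sgn -1
I_A²/I_B² = (1/99)/(1/22) = 2/9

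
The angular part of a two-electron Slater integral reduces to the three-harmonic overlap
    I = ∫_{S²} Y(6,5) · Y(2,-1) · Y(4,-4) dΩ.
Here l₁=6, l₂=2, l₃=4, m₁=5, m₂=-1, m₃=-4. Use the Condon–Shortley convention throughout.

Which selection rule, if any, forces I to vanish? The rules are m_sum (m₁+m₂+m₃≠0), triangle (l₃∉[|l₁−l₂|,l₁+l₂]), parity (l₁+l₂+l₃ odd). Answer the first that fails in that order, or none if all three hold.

none

m₁+m₂+m₃ = 5 − 1 − 4 = 0  ✓
triangle: |6−2|=4 ≤ l₃=4 ≤ 6+2=8  ✓
parity: l₁+l₂+l₃ = 12 is even  ✓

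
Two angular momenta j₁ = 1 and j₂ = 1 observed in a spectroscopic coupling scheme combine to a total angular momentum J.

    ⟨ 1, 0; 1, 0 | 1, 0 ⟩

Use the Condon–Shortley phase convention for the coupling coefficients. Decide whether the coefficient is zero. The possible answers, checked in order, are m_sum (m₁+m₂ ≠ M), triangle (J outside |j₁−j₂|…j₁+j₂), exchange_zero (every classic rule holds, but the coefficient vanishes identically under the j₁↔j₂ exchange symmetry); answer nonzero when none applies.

exchange_zero

m-sum: m₁+m₂ = 0+0 = 0, M = 0  ✓
triangle: |j₁−j₂| = 0 ≤ J = 1 ≤ j₁+j₂ = 2  ✓
exchange: j₁=j₂ and m₁=m₂, and (−1)^(j₁+j₂−J) = (−1)^1 = −1 forces ⟨j₁m₁;j₂m₂|JM⟩ = −⟨j₂m₂;j₁m₁|JM⟩ = −⟨j₁m₁;j₂m₂|JM⟩ ⇒ the coefficient vanishes identically
Racah sum check: Σ_k collapses to 0 ⇒ CG = 0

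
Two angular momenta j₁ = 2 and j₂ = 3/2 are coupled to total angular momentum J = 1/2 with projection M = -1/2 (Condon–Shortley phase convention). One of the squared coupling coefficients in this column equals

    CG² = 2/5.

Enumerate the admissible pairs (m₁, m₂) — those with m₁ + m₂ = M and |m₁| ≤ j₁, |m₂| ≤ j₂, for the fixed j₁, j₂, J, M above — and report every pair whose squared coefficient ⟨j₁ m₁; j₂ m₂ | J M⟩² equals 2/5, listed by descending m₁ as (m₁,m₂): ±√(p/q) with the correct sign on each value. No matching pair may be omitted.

(-2,3/2): −√(2/5)

Admissible pairs with m₁+m₂ = M = -1/2: (-2,3/2), (-1,1/2), (0,-1/2), (1,-3/2)
  (m₁,m₂)=(1,-3/2): CG² = 1/10, CG = +√(1/10)
  (m₁,m₂)=(0,-1/2): CG² = 1/5, CG = −√(1/5)
  (m₁,m₂)=(-1,1/2): CG² = 3/10, CG = +√(3/10)
  (m₁,m₂)=(-2,3/2): CG² = 2/5, CG = −√(2/5)   ← matches the target
Pairs with CG² = 2/5: (-2,3/2): −√(2/5)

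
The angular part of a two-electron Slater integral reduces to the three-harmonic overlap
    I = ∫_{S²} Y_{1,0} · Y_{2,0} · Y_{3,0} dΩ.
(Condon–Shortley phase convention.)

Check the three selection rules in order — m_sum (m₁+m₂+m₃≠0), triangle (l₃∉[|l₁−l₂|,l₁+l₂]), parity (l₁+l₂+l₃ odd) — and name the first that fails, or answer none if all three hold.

none

Σmᵢ = 0  ✓
l₃∈[|l₁−l₂|,l₁+l₂]=[1,3], have l₃=3  ✓
Σlᵢ = 6 ⇒ even  ✓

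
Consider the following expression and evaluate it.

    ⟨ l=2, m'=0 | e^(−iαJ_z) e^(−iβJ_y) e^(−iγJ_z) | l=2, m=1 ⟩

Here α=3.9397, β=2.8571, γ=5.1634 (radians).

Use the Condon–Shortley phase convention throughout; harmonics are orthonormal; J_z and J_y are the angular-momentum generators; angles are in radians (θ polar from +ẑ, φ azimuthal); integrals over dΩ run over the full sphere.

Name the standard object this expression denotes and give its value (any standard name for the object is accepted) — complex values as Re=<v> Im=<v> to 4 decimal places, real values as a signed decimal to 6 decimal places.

This is a Wigner D-matrix element — the rotation-matrix element ⟨l m'| R(α,β,γ) |l m⟩ in the angular-momentum basis.
First d^2_{0,1}(β=2.8571), then the phase factors e^{-i(0)α} and e^{-i(1)γ}:
c=cos(2.857100/2)=0.141767, s=sin(2.857100/2)=0.989900; N=√[2·2·6·1]=4.898979
Admissible k: 1..2 (factorial args all ≥0)
  k=1: (−1)^0·4.8990/(2)·0.1418^3·0.9899^1 = +0.006909
  k=2: (−1)^1·4.8990/(2)·0.1418^1·0.9899^3 = -0.336841
d^2_{0,1}(2.8571) = +0.006909 -0.336841 = -0.329932
Attach z-rotation phases: D = e^{-i(0)(3.9397)}·(-0.329932)·e^{-i(1)(5.1634)} = -0.143810-0.296942i

Wigner D-matrix element, Re=-0.1438 Im=-0.2969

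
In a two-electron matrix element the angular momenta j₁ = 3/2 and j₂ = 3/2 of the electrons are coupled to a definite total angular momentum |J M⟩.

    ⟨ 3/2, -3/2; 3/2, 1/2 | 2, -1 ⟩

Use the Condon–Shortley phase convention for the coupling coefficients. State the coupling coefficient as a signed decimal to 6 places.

triangle: 1!*2!*2!/6! = 4/720
(j±m)!: 0!*3!*2!*1!*1!*3! = 72
prefactor² = (2J+1)*Δ*N² = 2
  k=1: −1/(1!*0!*2!*1!*0!*1!) = -1/2
Σ = -1/2  ⇒  CG² = 2*(-1/2)² = 1/2
CG = −√(1/2) = -0.707107

-0.707107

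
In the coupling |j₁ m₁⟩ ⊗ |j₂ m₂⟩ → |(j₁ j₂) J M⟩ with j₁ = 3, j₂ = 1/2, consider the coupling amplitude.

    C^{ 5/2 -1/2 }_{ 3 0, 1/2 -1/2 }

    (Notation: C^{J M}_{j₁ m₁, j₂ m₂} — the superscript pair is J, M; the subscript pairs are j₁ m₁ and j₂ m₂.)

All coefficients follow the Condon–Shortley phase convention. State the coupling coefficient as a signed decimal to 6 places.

+0.654654

√[6·1!5!0!/7! · 3!3!0!1!2!3!] = √(432/7)
  +(−1)^0/∏(0,1,3,0,2,0)! = 1/12  (running 1/12)
⟨..|..⟩ = √(432/7)·(1/12) = +0.654654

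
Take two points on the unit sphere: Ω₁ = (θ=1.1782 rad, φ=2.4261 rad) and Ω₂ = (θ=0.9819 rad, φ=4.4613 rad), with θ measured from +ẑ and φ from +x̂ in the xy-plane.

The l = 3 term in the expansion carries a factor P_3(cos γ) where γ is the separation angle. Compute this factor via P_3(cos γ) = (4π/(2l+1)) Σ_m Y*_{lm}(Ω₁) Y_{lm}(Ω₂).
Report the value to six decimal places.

Expand P_3 via completeness: Σ_{m} conj(Y_{3,m}) at Ω₁ times Y_{3,m} at Ω₂ —
  m=-3: Y*=0.17914 + 0.27602j  Y=0.16410 - 0.17500j  product 0.07770 + 0.01395j
  m=-2: Y*=0.04651 - 0.33051j  Y=-0.34406 - 0.18894j  product -0.07845 + 0.10493j
  m=-1: Y*=0.06043 - 0.05252j  Y=-0.03623 + 0.14124j  product 0.00523 + 0.01044j
  m=+0: Y*=-0.32383 + 0.00000j  Y=-0.30209 + 0.00000j  product 0.09783 + 0.00000j
  m=+1: Y*=-0.06043 - 0.05252j  Y=0.03623 + 0.14124j  product 0.00523 - 0.01044j
  m=+2: Y*=0.04651 + 0.33051j  Y=-0.34406 + 0.18894j  product -0.07845 - 0.10493j
  m=+3: Y*=-0.17914 + 0.27602j  Y=-0.16410 - 0.17500j  product 0.07770 - 0.01395j
Total Σ_m = 0.10679 + 0.00000j. Multiply by 1.795196: 0.19171 + 0.00000j. P_3(cos γ) = 0.191705

0.191705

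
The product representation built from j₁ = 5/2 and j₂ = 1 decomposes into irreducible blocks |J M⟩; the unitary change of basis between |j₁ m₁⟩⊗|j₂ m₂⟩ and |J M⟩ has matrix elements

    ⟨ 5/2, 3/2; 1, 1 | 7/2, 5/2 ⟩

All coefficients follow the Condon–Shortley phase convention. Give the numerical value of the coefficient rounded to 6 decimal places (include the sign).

triangle: 0!×5!×2!/8! = 240/40320
(j±m)!: 4!×1!×2!×0!×6!×1! = 34560
prefactor² = (2J+1)×Δ×N² = 11520/7
  k=0: +1/(0!×0!×1!×2!×4!×0!) = 1/48
Σ = 1/48  ⇒  CG² = 11520/7×(1/48)² = 5/7
CG = +√(5/7) = +0.845154

+0.845154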